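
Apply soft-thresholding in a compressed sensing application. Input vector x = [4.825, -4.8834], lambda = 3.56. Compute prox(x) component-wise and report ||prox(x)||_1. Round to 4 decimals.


Soft-thresholding with lambda = 3.56:
prox(4.825) = sign(4.825)*max(|4.825| - 3.56, 0) = 1.265
prox(-4.8834) = sign(-4.8834)*max(|-4.8834| - 3.56, 0) = -1.3234
prox(x) = [1.265, -1.3234]
||prox(x)||_1 = 1.265 + 1.3234 = 2.5884


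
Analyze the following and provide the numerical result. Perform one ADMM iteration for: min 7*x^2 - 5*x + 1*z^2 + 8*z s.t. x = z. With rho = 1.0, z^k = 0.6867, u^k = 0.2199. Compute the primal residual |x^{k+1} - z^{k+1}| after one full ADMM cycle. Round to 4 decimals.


ADMM iteration with rho = 1.0, z^k = 0.6867, u^k = 0.2199
Step 1: x-update.
Minimize 7*x^2 - 5*x + (1.0/2)*(x - 0.6867 + 0.2199)^2
FOC: (2*7 + 1.0)*x = 5 + 1.0*(0.6867 - 0.2199)
x^{k+1} = 0.3645
Step 2: z-update.
Minimize 1*z^2 + 8*z + (1.0/2)*(0.3645 - z + 0.2199)^2
FOC: (2*1 + 1.0)*z = -8 + 1.0*(0.3645 + 0.2199)
z^{k+1} = -2.4719
Step 3: u-update.
u^{k+1} = 0.2199 + 0.3645 + 2.4719 = 3.0562
Step 4: Primal residual = |0.3645 + 2.4719| = 2.8363


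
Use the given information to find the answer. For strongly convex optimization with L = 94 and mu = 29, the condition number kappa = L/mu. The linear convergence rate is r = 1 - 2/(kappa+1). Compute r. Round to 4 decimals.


Step 1: Compute the condition number.
kappa = L/mu = 94/29 = 3.2414
Step 2: Compute the convergence rate.
r = 1 - 2/(kappa + 1) = 1 - 2*mu/(L + mu) = (L - mu)/(L + mu) = 65/123 = 0.5285


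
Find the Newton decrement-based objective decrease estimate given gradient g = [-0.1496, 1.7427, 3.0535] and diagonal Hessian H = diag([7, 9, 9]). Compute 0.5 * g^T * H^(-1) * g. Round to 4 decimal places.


Step 1: H is diagonal, so H^(-1) * g = [-0.0214, 0.1936, 0.3393].
Step 2: g^T H^(-1) g = sum_i g_i^2 / H_ii
  = (-0.1496)^2/7 + (1.7427)^2/9 + (3.0535)^2/9
  = 0.0032 + 0.3374 + 1.036 = 1.3766
Step 3: Objective decrease = 0.5 * g^T H^(-1) g = 0.6883


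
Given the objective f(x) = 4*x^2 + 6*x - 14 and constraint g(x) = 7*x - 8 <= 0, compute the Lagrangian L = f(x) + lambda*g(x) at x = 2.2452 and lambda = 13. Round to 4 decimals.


Step 1: Evaluate f(x).
f(2.2452) = 4*2.2452^2 + 6*2.2452 - 14 = 19.6349
Step 2: Evaluate g(x).
g(2.2452) = 7*2.2452 - 8 = 7.7164
Step 3: Compute Lagrangian.
L = 19.6349 + 13*7.7164 = 119.9481


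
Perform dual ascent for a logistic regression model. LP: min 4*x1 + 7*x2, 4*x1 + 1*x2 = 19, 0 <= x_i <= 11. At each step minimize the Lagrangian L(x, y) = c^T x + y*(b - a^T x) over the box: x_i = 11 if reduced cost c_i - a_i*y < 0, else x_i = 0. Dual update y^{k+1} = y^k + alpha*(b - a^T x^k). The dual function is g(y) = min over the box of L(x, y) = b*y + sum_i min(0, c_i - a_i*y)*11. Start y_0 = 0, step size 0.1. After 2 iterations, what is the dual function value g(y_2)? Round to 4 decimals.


Dual ascent for LP: min 4*x1 + 7*x2, 4*x1 + 1*x2 = 19, 0 <= x_i <= 11
Step 1: y^k = 0.0, reduced costs: (4.0, 7.0)
  x^k = (0.0, 0.0), subgradient = b - a^T x = 19.0
  y^{k+1} = 0.0 + 0.1*19.0 = 1.9
Step 2: y^k = 1.9, reduced costs: (-3.6, 5.1)
  x^k = (11.0, 0.0), subgradient = b - a^T x = -25.0
  y^{k+1} = 1.9 + 0.1*-25.0 = -0.6
Dual objective at y_2 = -0.6: reduced costs (6.4, 7.6), box minimizer x = (0.0, 0.0)
g(y_2) = b*y + (c1 - a1*y)*x1 + (c2 - a2*y)*x2 = 19*(-0.6) + 6.4*0.0 + 7.6*0.0 = -11.4 + 0.0 + 0.0 = -11.4


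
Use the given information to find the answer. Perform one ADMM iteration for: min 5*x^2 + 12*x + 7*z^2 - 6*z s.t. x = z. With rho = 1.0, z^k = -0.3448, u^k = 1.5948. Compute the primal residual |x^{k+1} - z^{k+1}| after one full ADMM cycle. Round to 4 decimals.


ADMM iteration with rho = 1.0, z^k = -0.3448, u^k = 1.5948
Step 1: x-update.
Minimize 5*x^2 + 12*x + (1.0/2)*(x + 0.3448 + 1.5948)^2
FOC: (2*5 + 1.0)*x = -12 + 1.0*(-0.3448 - 1.5948)
x^{k+1} = -1.2672
Step 2: z-update.
Minimize 7*z^2 - 6*z + (1.0/2)*(-1.2672 - z + 1.5948)^2
FOC: (2*7 + 1.0)*z = 6 + 1.0*(-1.2672 + 1.5948)
z^{k+1} = 0.4218
Step 3: u-update.
u^{k+1} = 1.5948 - 1.2672 - 0.4218 = -0.0943
Step 4: Primal residual = |-1.2672 - 0.4218| = 1.6891


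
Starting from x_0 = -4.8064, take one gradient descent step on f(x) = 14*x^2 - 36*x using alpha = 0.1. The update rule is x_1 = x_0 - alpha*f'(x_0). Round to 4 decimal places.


We compute the gradient at x_0 and apply the update.
f'(x) = 28*x - 36
f'(-4.8064) = 28*-4.8064 - 36 = -170.5792
x_1 = -4.8064 - 0.1*-170.5792 = 12.2515


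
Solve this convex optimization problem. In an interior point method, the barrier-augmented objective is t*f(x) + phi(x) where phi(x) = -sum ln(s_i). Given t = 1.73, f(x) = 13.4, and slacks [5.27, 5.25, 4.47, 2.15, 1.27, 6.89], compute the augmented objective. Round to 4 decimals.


Step 1: Compute log-barrier.
ln values: [1.662, 1.6582, 1.4974, 0.7655, 0.239, 1.9301]
phi = -(1.662 + 1.6582 + 1.4974 + 0.7655 + 0.239 + 1.9301) = -7.7522
Step 2: Compute augmented objective.
t*f(x) = 1.73*13.4 = 23.182
Total = 23.182 - 7.7522 = 15.4298


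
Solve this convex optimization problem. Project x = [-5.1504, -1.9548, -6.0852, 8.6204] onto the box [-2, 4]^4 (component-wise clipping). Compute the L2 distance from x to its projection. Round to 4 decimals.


Project each component onto [-2, 4].
clip(-5.1504) = -2.0, clip(-1.9548) = -1.9548, clip(-6.0852) = -2.0, clip(8.6204) = 4.0
Projection = [-2.0, -1.9548, -2.0, 4.0]
Squared diffs: [9.925, 0.0, 16.6889, 21.3481]
Distance = sqrt(47.962) = 6.9255


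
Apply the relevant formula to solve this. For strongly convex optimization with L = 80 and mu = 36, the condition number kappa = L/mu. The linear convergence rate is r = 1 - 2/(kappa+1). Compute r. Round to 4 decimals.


Step 1: Compute the condition number.
kappa = L/mu = 80/36 = 2.2222
Step 2: Compute the convergence rate.
r = 1 - 2/(kappa + 1) = 1 - 2*mu/(L + mu) = (L - mu)/(L + mu) = 44/116 = 0.3793


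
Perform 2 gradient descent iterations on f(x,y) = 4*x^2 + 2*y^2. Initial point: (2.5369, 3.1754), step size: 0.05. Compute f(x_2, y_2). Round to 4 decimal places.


Gradient descent on f(x,y) = 4*x^2 + 2*y^2.
Starting point: (2.5369, 3.1754), alpha = 0.05
Step 1: grad_x = 2*4*2.5369 = 20.2952, grad_y = 2*2*3.1754 = 12.7016
  x_1 = 2.5369 - 0.05*20.2952 = 1.5221
  y_1 = 3.1754 - 0.05*12.7016 = 2.5403
Step 2: grad_x = 2*4*1.5221 = 12.1771, grad_y = 2*2*2.5403 = 10.1613
  x_2 = 1.5221 - 0.05*12.1771 = 0.9133
  y_2 = 2.5403 - 0.05*10.1613 = 2.0323
f(0.9133, 2.0323) = 4*0.9133^2 + 2*2.0323^2 = 11.5965


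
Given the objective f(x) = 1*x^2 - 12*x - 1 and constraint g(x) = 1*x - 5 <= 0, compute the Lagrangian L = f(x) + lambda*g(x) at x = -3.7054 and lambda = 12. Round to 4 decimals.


Step 1: Evaluate f(x).
f(-3.7054) = 1*(-3.7054)^2 - 12*(-3.7054) - 1 = 57.1948
Step 2: Evaluate g(x).
g(-3.7054) = 1*-3.7054 - 5 = -8.7054
Step 3: Compute Lagrangian.
L = 57.1948 + 12*-8.7054 = -47.27


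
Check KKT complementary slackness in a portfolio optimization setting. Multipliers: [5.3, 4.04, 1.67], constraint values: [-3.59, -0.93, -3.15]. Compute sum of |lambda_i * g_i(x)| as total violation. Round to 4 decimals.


KKT complementary slackness check:
lambda_1 * g_1 = 5.3 * -3.59 = -19.027
lambda_2 * g_2 = 4.04 * -0.93 = -3.7572
lambda_3 * g_3 = 1.67 * -3.15 = -5.2605
Total violation = 19.027 + 3.7572 + 5.2605 = 28.0447


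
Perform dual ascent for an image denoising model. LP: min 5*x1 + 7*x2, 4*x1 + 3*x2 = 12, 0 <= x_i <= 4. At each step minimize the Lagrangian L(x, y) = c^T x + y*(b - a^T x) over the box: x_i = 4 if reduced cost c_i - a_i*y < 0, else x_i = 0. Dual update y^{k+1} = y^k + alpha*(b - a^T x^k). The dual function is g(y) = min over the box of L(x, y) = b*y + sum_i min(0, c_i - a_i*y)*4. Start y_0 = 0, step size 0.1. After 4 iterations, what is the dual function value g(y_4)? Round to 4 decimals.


Dual ascent for LP: min 5*x1 + 7*x2, 4*x1 + 3*x2 = 12, 0 <= x_i <= 4
Step 1: y^k = 0.0, reduced costs: (5.0, 7.0)
  x^k = (0.0, 0.0), subgradient = b - a^T x = 12.0
  y^{k+1} = 0.0 + 0.1*12.0 = 1.2
Step 2: y^k = 1.2, reduced costs: (0.2, 3.4)
  x^k = (0.0, 0.0), subgradient = b - a^T x = 12.0
  y^{k+1} = 1.2 + 0.1*12.0 = 2.4
Step 3: y^k = 2.4, reduced costs: (-4.6, -0.2)
  x^k = (4.0, 4.0), subgradient = b - a^T x = -16.0
  y^{k+1} = 2.4 + 0.1*-16.0 = 0.8
Step 4: y^k = 0.8, reduced costs: (1.8, 4.6)
  x^k = (0.0, 0.0), subgradient = b - a^T x = 12.0
  y^{k+1} = 0.8 + 0.1*12.0 = 2.0
Dual objective at y_4 = 2.0: reduced costs (-3.0, 1.0), box minimizer x = (4.0, 0.0)
g(y_4) = b*y + (c1 - a1*y)*x1 + (c2 - a2*y)*x2 = 12*2.0 + (-3.0)*4.0 + 1.0*0.0 = 24.0 - 12.0 + 0.0 = 12.0


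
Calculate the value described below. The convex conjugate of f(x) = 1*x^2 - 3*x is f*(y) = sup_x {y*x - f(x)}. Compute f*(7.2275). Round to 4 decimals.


f*(y) = sup_x {y*x - a*x^2 - b*x} = sup_x {(y-b)*x - a*x^2}
FOC: (y - b) - 2a*x = 0 => x* = (y - b)/(2a)
x* = (7.2275 + 3)/(2*1) = 5.1138
f*(7.2275) = (y-b)^2/(4a) = (7.2275 + 3)^2/(4*1)
= 104.6018/4 = 26.1504


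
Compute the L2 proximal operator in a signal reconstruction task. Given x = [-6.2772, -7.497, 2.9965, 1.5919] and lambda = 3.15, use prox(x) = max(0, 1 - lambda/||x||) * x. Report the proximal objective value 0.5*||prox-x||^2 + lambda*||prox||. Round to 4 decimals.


Step 1: Compute ||x||.
||x|| = 10.3499
Step 2: Compute scaling factor.
scale = max(0, 1 - 3.15/10.3499) = 0.6957
Step 3: prox(x) = [-4.3667, -5.2153, 2.0845, 1.1074]
||prox(x)|| = 7.1999
Step 4: Proximal objective.
0.5*||prox-x||^2 = 4.9613
lambda*||prox|| = 22.6797
Total = 27.6411


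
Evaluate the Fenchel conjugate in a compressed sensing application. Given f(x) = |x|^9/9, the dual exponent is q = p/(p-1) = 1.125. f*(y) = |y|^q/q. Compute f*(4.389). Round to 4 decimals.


The conjugate exponent q satisfies 1/p + 1/q = 1.
p = 9, so q = 9/(9 - 1) = 1.125
|y|^q = 4.389^1.125 = 5.2803
f*(4.389) = 5.2803 / 1.125 = 4.6936


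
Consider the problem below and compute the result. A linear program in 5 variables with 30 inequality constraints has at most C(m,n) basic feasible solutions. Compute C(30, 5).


Each vertex corresponds to some choice of n active constraints out of m, so the number of vertices is at most C(m, n) = m! / (n!(m-n)!).
m = 30, n = 5
Numerator: 30 * 29 * 28 * 27 * 26
Denominator: 5! = 120
C(30, 5) = 142506


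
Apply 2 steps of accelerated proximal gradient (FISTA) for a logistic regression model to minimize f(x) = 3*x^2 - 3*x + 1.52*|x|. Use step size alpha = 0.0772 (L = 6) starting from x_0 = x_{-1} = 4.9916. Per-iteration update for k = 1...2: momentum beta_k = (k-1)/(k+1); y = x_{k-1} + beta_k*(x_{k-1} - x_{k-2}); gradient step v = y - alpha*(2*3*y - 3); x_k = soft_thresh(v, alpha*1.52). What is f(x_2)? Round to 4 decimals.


FISTA on f(x) = 3*x^2 - 3*x + 1.52*|x|
L = 6, alpha = 0.0772
Iteration 1: beta = 0.0, y = 4.9916 + 0.0*(4.9916 - 4.9916) = 4.9916
  grad(y) = 26.9496, v = y - alpha*grad = 2.9111
  prox(v) = soft_thresh(2.9111, 0.1173) = 2.7937
Iteration 2: beta = 0.3333, y = 2.7937 + 0.3333*(2.7937 - 4.9916) = 2.0611
  grad(y) = 9.3668, v = y - alpha*grad = 1.338
  prox(v) = soft_thresh(1.338, 0.1173) = 1.2207
f(x_2) = 3*1.2207^2 - 3*1.2207 + 1.52*|1.2207| = 2.6635


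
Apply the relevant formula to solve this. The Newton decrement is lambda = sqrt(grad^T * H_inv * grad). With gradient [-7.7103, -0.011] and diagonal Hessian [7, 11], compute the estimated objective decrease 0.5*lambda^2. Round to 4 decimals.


Step 1: H is diagonal, so H^(-1) * g = [-1.1015, -0.001].
Step 2: g^T H^(-1) g = sum_i g_i^2 / H_ii
  = (-7.7103)^2/7 + (-0.011)^2/11
  = 8.4927 + 0.0 = 8.4927
Step 3: Objective decrease = 0.5 * g^T H^(-1) g = 4.2463


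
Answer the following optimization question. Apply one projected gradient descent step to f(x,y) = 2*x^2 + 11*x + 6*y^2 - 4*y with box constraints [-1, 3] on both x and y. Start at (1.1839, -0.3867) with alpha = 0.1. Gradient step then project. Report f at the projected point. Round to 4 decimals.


Step 1: Compute gradient at (1.1839, -0.3867).
grad_x = 2*2*1.1839 + 11 = 15.7356
grad_y = 2*6*-0.3867 - 4 = -8.6404
Step 2: Gradient step.
x_raw = 1.1839 - 0.1*15.7356 = -0.3897
y_raw = -0.3867 - 0.1*-8.6404 = 0.4773
Step 3: Project onto [-1, 3].
x_proj = clip(-0.3897) = -0.3897
y_proj = clip(0.4773) = 0.4773
Step 4: Evaluate f.
f(-0.3897, 0.4773) = -4.5248


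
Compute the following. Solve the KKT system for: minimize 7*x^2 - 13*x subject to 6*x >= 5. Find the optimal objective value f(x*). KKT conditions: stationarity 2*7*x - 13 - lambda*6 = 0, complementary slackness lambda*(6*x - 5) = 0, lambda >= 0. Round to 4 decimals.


Step 1: Try lambda = 0 (constraint inactive).
Stationarity: 2*7*x - 13 = 0
x* = 13/(2*7) = 13/14 = 0.9286 (rounded; the exact value 13/14 is used below)
Check constraint: 6*0.9286 = 5.5716 >= 5 -- satisfied.
Step 2: Compute optimal value.
f(x*) = 7*(13/14)^2 - 13*(13/14) = -6.0357


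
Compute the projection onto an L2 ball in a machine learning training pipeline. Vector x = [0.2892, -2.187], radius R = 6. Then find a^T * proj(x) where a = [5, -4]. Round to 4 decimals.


Step 1: Compute ||x|| (intermediates to 6 decimals).
||x|| = sqrt(0.2892^2 + (-2.187)^2) = 2.206038
Step 2: Project.
Since ||x|| <= R, proj = x (no scaling needed).
proj(x) = [0.2892, -2.187]
Step 3: Dot product.
a^T * proj(x) = 5*0.2892 - 4*(-2.187) = 10.194


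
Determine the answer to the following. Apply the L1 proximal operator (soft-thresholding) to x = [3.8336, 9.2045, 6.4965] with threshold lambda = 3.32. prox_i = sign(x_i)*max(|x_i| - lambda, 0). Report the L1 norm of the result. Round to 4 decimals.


Soft-thresholding with lambda = 3.32:
prox(3.8336) = sign(3.8336)*max(|3.8336| - 3.32, 0) = 0.5136
prox(9.2045) = sign(9.2045)*max(|9.2045| - 3.32, 0) = 5.8845
prox(6.4965) = sign(6.4965)*max(|6.4965| - 3.32, 0) = 3.1765
prox(x) = [0.5136, 5.8845, 3.1765]
||prox(x)||_1 = 0.5136 + 5.8845 + 3.1765 = 9.5746


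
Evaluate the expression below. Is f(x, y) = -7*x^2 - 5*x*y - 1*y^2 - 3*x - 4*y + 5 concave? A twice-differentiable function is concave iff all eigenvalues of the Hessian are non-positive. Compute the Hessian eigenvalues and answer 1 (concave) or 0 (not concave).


The Hessian of f(x,y) = -7*x^2 - 5*x*y - 1*y^2 - 3*x - 4*y + 5 is:
H = [[-14, -5], [-5, -2]]
Trace = -14 - 2 = -16
Determinant = -14*-2 - (-5)^2 = 3
Discriminant = (-16)^2 - 4*3 = 244.0
Eigenvalues: lambda_1 = -15.8102, lambda_2 = -0.1898
The function is concave.

1


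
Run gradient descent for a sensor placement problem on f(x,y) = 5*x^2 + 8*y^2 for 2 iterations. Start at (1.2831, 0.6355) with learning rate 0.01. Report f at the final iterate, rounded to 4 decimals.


Gradient descent on f(x,y) = 5*x^2 + 8*y^2.
Starting point: (1.2831, 0.6355), alpha = 0.01
Step 1: grad_x = 2*5*1.2831 = 12.831, grad_y = 2*8*0.6355 = 10.168
  x_1 = 1.2831 - 0.01*12.831 = 1.1548
  y_1 = 0.6355 - 0.01*10.168 = 0.5338
Step 2: grad_x = 2*5*1.1548 = 11.5479, grad_y = 2*8*0.5338 = 8.5411
  x_2 = 1.1548 - 0.01*11.5479 = 1.0393
  y_2 = 0.5338 - 0.01*8.5411 = 0.4484
f(1.0393, 0.4484) = 5*1.0393^2 + 8*0.4484^2 = 7.0094


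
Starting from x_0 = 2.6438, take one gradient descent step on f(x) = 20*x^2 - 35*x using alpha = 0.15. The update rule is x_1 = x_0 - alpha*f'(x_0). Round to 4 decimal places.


We compute the gradient at x_0 and apply the update.
f'(x) = 40*x - 35
f'(2.6438) = 40*2.6438 - 35 = 70.752
x_1 = 2.6438 - 0.15*70.752 = -7.969


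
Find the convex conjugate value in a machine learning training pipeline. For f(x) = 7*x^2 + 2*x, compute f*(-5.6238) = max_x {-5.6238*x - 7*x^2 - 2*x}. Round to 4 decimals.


f*(y) = sup_x {y*x - a*x^2 - b*x} = sup_x {(y-b)*x - a*x^2}
FOC: (y - b) - 2a*x = 0 => x* = (y - b)/(2a)
x* = (-5.6238 - 2)/(2*7) = -0.5446
f*(-5.6238) = (y-b)^2/(4a) = (-5.6238 - 2)^2/(4*7)
= 58.1223/28 = 2.0758


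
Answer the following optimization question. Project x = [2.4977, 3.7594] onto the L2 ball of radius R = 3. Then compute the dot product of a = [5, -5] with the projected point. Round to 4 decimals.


Step 1: Compute ||x|| (intermediates to 6 decimals).
||x|| = sqrt(2.4977^2 + 3.7594^2) = 4.51349
Step 2: Project.
Since ||x|| > R, scale = R/||x|| = 3/4.51349 = 0.664674, proj(x) = scale * x
proj(x) = [1.660156, 2.498775]
Step 3: Dot product.
a^T * proj(x) = 5*1.660156 - 5*2.498775 = -4.1931


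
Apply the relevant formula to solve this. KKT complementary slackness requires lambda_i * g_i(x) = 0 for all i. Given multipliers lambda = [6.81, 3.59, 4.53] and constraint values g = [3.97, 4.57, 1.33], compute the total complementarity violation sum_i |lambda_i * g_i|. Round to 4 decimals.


KKT complementary slackness check:
lambda_1 * g_1 = 6.81 * 3.97 = 27.0357
lambda_2 * g_2 = 3.59 * 4.57 = 16.4063
lambda_3 * g_3 = 4.53 * 1.33 = 6.0249
Total violation = 27.0357 + 16.4063 + 6.0249 = 49.4669


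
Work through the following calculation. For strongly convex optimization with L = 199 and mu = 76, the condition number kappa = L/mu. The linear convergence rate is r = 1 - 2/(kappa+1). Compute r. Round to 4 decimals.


Step 1: Compute the condition number.
kappa = L/mu = 199/76 = 2.6184
Step 2: Compute the convergence rate.
r = 1 - 2/(kappa + 1) = 1 - 2*mu/(L + mu) = (L - mu)/(L + mu) = 123/275 = 0.4473


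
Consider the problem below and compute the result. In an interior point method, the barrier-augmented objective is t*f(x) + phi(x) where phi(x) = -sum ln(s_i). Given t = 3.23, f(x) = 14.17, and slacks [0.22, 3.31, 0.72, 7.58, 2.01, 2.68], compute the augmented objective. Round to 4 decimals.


Step 1: Compute log-barrier.
ln values: [-1.5141, 1.1969, -0.3285, 2.0255, 0.6981, 0.9858]
phi = -(-1.5141 + 1.1969 - 0.3285 + 2.0255 + 0.6981 + 0.9858) = -3.0638
Step 2: Compute augmented objective.
t*f(x) = 3.23*14.17 = 45.7691
Total = 45.7691 - 3.0638 = 42.7053


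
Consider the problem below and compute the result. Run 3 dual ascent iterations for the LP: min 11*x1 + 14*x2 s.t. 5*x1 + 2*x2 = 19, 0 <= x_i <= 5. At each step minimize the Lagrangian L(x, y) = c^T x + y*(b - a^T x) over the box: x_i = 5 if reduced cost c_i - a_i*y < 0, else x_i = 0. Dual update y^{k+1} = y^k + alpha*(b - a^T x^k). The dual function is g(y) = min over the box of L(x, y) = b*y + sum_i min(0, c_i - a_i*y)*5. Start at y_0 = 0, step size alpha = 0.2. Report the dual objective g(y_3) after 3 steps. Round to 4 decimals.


Dual ascent for LP: min 11*x1 + 14*x2, 5*x1 + 2*x2 = 19, 0 <= x_i <= 5
Step 1: y^k = 0.0, reduced costs: (11.0, 14.0)
  x^k = (0.0, 0.0), subgradient = b - a^T x = 19.0
  y^{k+1} = 0.0 + 0.2*19.0 = 3.8
Step 2: y^k = 3.8, reduced costs: (-8.0, 6.4)
  x^k = (5.0, 0.0), subgradient = b - a^T x = -6.0
  y^{k+1} = 3.8 + 0.2*-6.0 = 2.6
Step 3: y^k = 2.6, reduced costs: (-2.0, 8.8)
  x^k = (5.0, 0.0), subgradient = b - a^T x = -6.0
  y^{k+1} = 2.6 + 0.2*-6.0 = 1.4
Dual objective at y_3 = 1.4: reduced costs (4.0, 11.2), box minimizer x = (0.0, 0.0)
g(y_3) = b*y + (c1 - a1*y)*x1 + (c2 - a2*y)*x2 = 19*1.4 + 4.0*0.0 + 11.2*0.0 = 26.6 + 0.0 + 0.0 = 26.6


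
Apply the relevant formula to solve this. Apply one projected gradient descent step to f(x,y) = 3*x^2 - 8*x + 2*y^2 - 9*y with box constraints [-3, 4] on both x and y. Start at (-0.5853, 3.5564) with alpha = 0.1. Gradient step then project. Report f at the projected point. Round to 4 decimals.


Step 1: Compute gradient at (-0.5853, 3.5564).
grad_x = 2*3*-0.5853 - 8 = -11.5118
grad_y = 2*2*3.5564 - 9 = 5.2256
Step 2: Gradient step.
x_raw = -0.5853 - 0.1*-11.5118 = 0.5659
y_raw = 3.5564 - 0.1*5.2256 = 3.0338
Step 3: Project onto [-3, 4].
x_proj = clip(0.5659) = 0.5659
y_proj = clip(3.0338) = 3.0338
Step 4: Evaluate f.
f(0.5659, 3.0338) = -12.4626


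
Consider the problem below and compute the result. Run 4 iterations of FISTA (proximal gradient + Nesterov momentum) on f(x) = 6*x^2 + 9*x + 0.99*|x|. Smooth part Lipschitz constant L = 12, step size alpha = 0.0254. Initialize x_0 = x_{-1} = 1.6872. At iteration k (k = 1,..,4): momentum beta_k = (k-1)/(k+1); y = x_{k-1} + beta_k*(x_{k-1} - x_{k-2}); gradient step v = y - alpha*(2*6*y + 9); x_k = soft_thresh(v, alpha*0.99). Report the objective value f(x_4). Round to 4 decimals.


FISTA on f(x) = 6*x^2 + 9*x + 0.99*|x|
L = 12, alpha = 0.0254
Iteration 1: beta = 0.0, y = 1.6872 + 0.0*(1.6872 - 1.6872) = 1.6872
  grad(y) = 29.2464, v = y - alpha*grad = 0.9443
  prox(v) = soft_thresh(0.9443, 0.0251) = 0.9192
Iteration 2: beta = 0.3333, y = 0.9192 + 0.3333*(0.9192 - 1.6872) = 0.6632
  grad(y) = 16.9583, v = y - alpha*grad = 0.2325
  prox(v) = soft_thresh(0.2325, 0.0251) = 0.2073
Iteration 3: beta = 0.5, y = 0.2073 + 0.5*(0.2073 - 0.9192) = -0.1486
  grad(y) = 7.2163, v = y - alpha*grad = -0.3319
  prox(v) = soft_thresh(-0.3319, 0.0251) = -0.3068
Iteration 4: beta = 0.6, y = -0.3068 + 0.6*(-0.3068 - 0.2073) = -0.6152
  grad(y) = 1.6171, v = y - alpha*grad = -0.6563
  prox(v) = soft_thresh(-0.6563, 0.0251) = -0.6312
f(x_4) = 6*(-0.6312)^2 + 9*(-0.6312) + 0.99*|-0.6312| = -2.6654


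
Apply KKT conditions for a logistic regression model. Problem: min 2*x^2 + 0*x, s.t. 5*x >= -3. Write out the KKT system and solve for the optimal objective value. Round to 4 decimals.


Step 1: Try lambda = 0 (constraint inactive).
Stationarity: 2*2*x + 0 = 0
x* = 0/(2*2) = 0.0
Check constraint: 5*0.0 = 0.0 >= -3 -- satisfied.
Step 2: Compute optimal value.
f(x*) = 2*0.0^2 + 0*0.0 = 0.0


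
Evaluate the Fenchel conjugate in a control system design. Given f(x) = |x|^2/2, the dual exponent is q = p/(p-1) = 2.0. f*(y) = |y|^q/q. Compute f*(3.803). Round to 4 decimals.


The conjugate exponent q satisfies 1/p + 1/q = 1.
p = 2, so q = 2/(2 - 1) = 2.0
|y|^q = 3.803^2.0 = 14.4628
f*(3.803) = 14.4628 / 2.0 = 7.2314


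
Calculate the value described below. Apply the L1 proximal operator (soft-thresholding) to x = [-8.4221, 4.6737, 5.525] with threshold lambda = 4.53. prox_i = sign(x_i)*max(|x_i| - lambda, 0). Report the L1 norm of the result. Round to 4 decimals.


Soft-thresholding with lambda = 4.53:
prox(-8.4221) = sign(-8.4221)*max(|-8.4221| - 4.53, 0) = -3.8921
prox(4.6737) = sign(4.6737)*max(|4.6737| - 4.53, 0) = 0.1437
prox(5.525) = sign(5.525)*max(|5.525| - 4.53, 0) = 0.995
prox(x) = [-3.8921, 0.1437, 0.995]
||prox(x)||_1 = 3.8921 + 0.1437 + 0.995 = 5.0308


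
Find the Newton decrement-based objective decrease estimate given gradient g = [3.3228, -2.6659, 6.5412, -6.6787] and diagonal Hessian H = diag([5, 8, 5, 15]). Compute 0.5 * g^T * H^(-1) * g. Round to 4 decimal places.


Step 1: H is diagonal, so H^(-1) * g = [0.6646, -0.3332, 1.3082, -0.4452].
Step 2: g^T H^(-1) g = sum_i g_i^2 / H_ii
  = (3.3228)^2/5 + (-2.6659)^2/8 + (6.5412)^2/5 + (-6.6787)^2/15
  = 2.2082 + 0.8884 + 8.5575 + 2.9737 = 14.6277
Step 3: Objective decrease = 0.5 * g^T H^(-1) g = 7.3139


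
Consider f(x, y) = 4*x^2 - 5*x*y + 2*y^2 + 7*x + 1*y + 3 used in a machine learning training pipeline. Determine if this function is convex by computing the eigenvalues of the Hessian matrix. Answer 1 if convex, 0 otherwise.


The Hessian of f(x,y) = 4*x^2 - 5*x*y + 2*y^2 + 7*x + 1*y + 3 is:
H = [[8, -5], [-5, 4]]
Trace = 8 + 4 = 12
Determinant = 8*4 - (-5)^2 = 7
Discriminant = (12)^2 - 4*7 = 116.0
Eigenvalues: lambda_1 = 0.6148, lambda_2 = 11.3852
The function is convex.

1


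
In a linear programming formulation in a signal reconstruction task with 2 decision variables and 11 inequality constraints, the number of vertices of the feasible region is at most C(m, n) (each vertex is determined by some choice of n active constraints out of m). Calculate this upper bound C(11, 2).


Each vertex corresponds to some choice of n active constraints out of m, so the number of vertices is at most C(m, n) = m! / (n!(m-n)!).
m = 11, n = 2
Numerator: 11 * 10
Denominator: 2! = 2
C(11, 2) = 55


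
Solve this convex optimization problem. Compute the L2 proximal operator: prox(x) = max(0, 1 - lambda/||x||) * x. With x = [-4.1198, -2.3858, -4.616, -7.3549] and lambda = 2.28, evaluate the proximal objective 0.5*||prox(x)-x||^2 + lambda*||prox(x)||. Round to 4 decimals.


Step 1: Compute ||x||.
||x|| = 9.9029
Step 2: Compute scaling factor.
scale = max(0, 1 - 2.28/9.9029) = 0.7698
Step 3: prox(x) = [-3.1713, -1.8365, -3.5532, -5.6615]
||prox(x)|| = 7.6229
Step 4: Proximal objective.
0.5*||prox-x||^2 = 2.5992
lambda*||prox|| = 17.3802
Total = 19.9793


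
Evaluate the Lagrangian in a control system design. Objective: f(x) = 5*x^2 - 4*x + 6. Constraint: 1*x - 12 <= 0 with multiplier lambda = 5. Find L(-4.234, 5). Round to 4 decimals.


Step 1: Evaluate f(x).
f(-4.234) = 5*(-4.234)^2 - 4*(-4.234) + 6 = 112.5698
Step 2: Evaluate g(x).
g(-4.234) = 1*-4.234 - 12 = -16.234
Step 3: Compute Lagrangian.
L = 112.5698 + 5*-16.234 = 31.3998


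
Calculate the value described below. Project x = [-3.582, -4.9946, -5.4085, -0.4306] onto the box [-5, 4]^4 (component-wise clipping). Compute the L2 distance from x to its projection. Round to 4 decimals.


Project each component onto [-5, 4].
clip(-3.582) = -3.582, clip(-4.9946) = -4.9946, clip(-5.4085) = -5.0, clip(-0.4306) = -0.4306
Projection = [-3.582, -4.9946, -5.0, -0.4306]
Squared diffs: [0.0, 0.0, 0.1669, 0.0]
Distance = sqrt(0.1669) = 0.4085


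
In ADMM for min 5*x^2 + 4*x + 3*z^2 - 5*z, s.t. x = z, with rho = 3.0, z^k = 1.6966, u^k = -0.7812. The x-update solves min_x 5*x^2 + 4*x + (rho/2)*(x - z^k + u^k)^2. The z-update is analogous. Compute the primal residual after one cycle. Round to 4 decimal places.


ADMM iteration with rho = 3.0, z^k = 1.6966, u^k = -0.7812
Step 1: x-update.
Minimize 5*x^2 + 4*x + (3.0/2)*(x - 1.6966 - 0.7812)^2
FOC: (2*5 + 3.0)*x = -4 + 3.0*(1.6966 + 0.7812)
x^{k+1} = 0.2641
Step 2: z-update.
Minimize 3*z^2 - 5*z + (3.0/2)*(0.2641 - z - 0.7812)^2
FOC: (2*3 + 3.0)*z = 5 + 3.0*(0.2641 - 0.7812)
z^{k+1} = 0.3832
Step 3: u-update.
u^{k+1} = -0.7812 + 0.2641 - 0.3832 = -0.9003
Step 4: Primal residual = |0.2641 - 0.3832| = 0.1191


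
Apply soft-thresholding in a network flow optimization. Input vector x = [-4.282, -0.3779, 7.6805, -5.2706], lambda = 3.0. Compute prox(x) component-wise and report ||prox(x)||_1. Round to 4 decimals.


Soft-thresholding with lambda = 3.0:
prox(-4.282) = sign(-4.282)*max(|-4.282| - 3.0, 0) = -1.282
prox(-0.3779) = sign(-0.3779)*max(|-0.3779| - 3.0, 0) = 0.0
prox(7.6805) = sign(7.6805)*max(|7.6805| - 3.0, 0) = 4.6805
prox(-5.2706) = sign(-5.2706)*max(|-5.2706| - 3.0, 0) = -2.2706
prox(x) = [-1.282, 0.0, 4.6805, -2.2706]
||prox(x)||_1 = 1.282 + 0.0 + 4.6805 + 2.2706 = 8.2331


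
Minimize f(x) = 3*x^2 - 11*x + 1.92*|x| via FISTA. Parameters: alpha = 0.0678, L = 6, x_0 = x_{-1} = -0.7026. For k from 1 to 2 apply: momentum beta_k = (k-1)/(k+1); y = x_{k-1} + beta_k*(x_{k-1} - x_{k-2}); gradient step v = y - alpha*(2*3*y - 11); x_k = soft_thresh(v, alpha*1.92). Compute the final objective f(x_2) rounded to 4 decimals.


FISTA on f(x) = 3*x^2 - 11*x + 1.92*|x|
L = 6, alpha = 0.0678
Iteration 1: beta = 0.0, y = -0.7026 + 0.0*(-0.7026 + 0.7026) = -0.7026
  grad(y) = -15.2156, v = y - alpha*grad = 0.329
  prox(v) = soft_thresh(0.329, 0.1302) = 0.1988
Iteration 2: beta = 0.3333, y = 0.1988 + 0.3333*(0.1988 + 0.7026) = 0.4993
  grad(y) = -8.0041, v = y - alpha*grad = 1.042
  prox(v) = soft_thresh(1.042, 0.1302) = 0.9118
f(x_2) = 3*0.9118^2 - 11*0.9118 + 1.92*|0.9118| = -5.7851


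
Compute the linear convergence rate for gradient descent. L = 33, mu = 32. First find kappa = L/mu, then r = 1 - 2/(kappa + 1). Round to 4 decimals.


Step 1: Compute the condition number.
kappa = L/mu = 33/32 = 1.0313
Step 2: Compute the convergence rate.
r = 1 - 2/(kappa + 1) = 1 - 2*mu/(L + mu) = (L - mu)/(L + mu) = 1/65 = 0.0154


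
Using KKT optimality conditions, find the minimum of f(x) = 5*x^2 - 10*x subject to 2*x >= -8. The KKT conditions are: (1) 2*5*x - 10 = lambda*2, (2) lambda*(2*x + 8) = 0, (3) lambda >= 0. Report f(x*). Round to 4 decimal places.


Step 1: Try lambda = 0 (constraint inactive).
Stationarity: 2*5*x - 10 = 0
x* = 10/(2*5) = 1.0
Check constraint: 2*1.0 = 2.0 >= -8 -- satisfied.
Step 2: Compute optimal value.
f(x*) = 5*1.0^2 - 10*1.0 = -5.0


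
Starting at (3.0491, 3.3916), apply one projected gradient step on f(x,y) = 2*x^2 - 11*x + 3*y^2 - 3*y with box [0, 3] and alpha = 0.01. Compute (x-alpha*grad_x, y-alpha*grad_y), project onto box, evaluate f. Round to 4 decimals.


Step 1: Compute gradient at (3.0491, 3.3916).
grad_x = 2*2*3.0491 - 11 = 1.1964
grad_y = 2*3*3.3916 - 3 = 17.3496
Step 2: Gradient step.
x_raw = 3.0491 - 0.01*1.1964 = 3.0371
y_raw = 3.3916 - 0.01*17.3496 = 3.2181
Step 3: Project onto [0, 3].
x_proj = clip(3.0371) = 3.0
y_proj = clip(3.2181) = 3.0
Step 4: Evaluate f.
f(3.0, 3.0) = 3.0


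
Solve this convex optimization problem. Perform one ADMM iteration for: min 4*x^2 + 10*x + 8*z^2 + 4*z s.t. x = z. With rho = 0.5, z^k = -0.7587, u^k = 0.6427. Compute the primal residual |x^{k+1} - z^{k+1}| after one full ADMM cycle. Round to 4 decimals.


ADMM iteration with rho = 0.5, z^k = -0.7587, u^k = 0.6427
Step 1: x-update.
Minimize 4*x^2 + 10*x + (0.5/2)*(x + 0.7587 + 0.6427)^2
FOC: (2*4 + 0.5)*x = -10 + 0.5*(-0.7587 - 0.6427)
x^{k+1} = -1.2589
Step 2: z-update.
Minimize 8*z^2 + 4*z + (0.5/2)*(-1.2589 - z + 0.6427)^2
FOC: (2*8 + 0.5)*z = -4 + 0.5*(-1.2589 + 0.6427)
z^{k+1} = -0.2611
Step 3: u-update.
u^{k+1} = 0.6427 - 1.2589 + 0.2611 = -0.3551
Step 4: Primal residual = |-1.2589 + 0.2611| = 0.9978


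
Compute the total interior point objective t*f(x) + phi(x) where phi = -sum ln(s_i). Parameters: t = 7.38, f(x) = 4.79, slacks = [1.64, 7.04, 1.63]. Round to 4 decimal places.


Step 1: Compute log-barrier.
ln values: [0.4947, 1.9516, 0.4886]
phi = -(0.4947 + 1.9516 + 0.4886) = -2.9349
Step 2: Compute augmented objective.
t*f(x) = 7.38*4.79 = 35.3502
Total = 35.3502 - 2.9349 = 32.4153


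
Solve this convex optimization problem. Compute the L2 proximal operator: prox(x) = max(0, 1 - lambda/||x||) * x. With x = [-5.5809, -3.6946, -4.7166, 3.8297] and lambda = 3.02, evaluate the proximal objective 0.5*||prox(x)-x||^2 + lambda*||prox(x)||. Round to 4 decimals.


Step 1: Compute ||x||.
||x|| = 9.0393
Step 2: Compute scaling factor.
scale = max(0, 1 - 3.02/9.0393) = 0.6659
Step 3: prox(x) = [-3.7163, -2.4603, -3.1408, 2.5502]
||prox(x)|| = 6.0193
Step 4: Proximal objective.
0.5*||prox-x||^2 = 4.5602
lambda*||prox|| = 18.1783
Total = 22.7386


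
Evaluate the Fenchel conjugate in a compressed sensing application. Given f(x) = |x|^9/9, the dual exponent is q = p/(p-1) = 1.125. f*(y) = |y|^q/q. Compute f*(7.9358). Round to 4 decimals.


The conjugate exponent q satisfies 1/p + 1/q = 1.
p = 9, so q = 9/(9 - 1) = 1.125
|y|^q = 7.9358^1.125 = 10.2811
f*(7.9358) = 10.2811 / 1.125 = 9.1388


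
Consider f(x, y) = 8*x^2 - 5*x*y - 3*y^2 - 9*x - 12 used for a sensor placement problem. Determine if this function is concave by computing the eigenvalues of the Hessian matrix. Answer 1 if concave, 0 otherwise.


The Hessian of f(x,y) = 8*x^2 - 5*x*y - 3*y^2 - 9*x - 12 is:
H = [[16, -5], [-5, -6]]
Trace = 16 - 6 = 10
Determinant = 16*-6 - (-5)^2 = -121
Discriminant = (10)^2 - 4*-121 = 584.0
Eigenvalues: lambda_1 = -7.083, lambda_2 = 17.083
The function is not concave.

0


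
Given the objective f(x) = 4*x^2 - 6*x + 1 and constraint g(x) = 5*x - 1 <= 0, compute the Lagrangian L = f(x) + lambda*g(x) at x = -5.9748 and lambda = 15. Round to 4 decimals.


Step 1: Evaluate f(x).
f(-5.9748) = 4*(-5.9748)^2 - 6*(-5.9748) + 1 = 179.6417
Step 2: Evaluate g(x).
g(-5.9748) = 5*-5.9748 - 1 = -30.874
Step 3: Compute Lagrangian.
L = 179.6417 + 15*-30.874 = -283.4683


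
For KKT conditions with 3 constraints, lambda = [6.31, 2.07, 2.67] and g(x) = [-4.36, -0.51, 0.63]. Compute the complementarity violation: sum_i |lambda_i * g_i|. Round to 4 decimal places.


KKT complementary slackness check:
lambda_1 * g_1 = 6.31 * -4.36 = -27.5116
lambda_2 * g_2 = 2.07 * -0.51 = -1.0557
lambda_3 * g_3 = 2.67 * 0.63 = 1.6821
Total violation = 27.5116 + 1.0557 + 1.6821 = 30.2494


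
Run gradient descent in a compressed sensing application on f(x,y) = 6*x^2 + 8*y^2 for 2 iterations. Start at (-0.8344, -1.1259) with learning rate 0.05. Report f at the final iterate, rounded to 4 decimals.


Gradient descent on f(x,y) = 6*x^2 + 8*y^2.
Starting point: (-0.8344, -1.1259), alpha = 0.05
Step 1: grad_x = 2*6*-0.8344 = -10.0128, grad_y = 2*8*-1.1259 = -18.0144
  x_1 = -0.8344 - 0.05*-10.0128 = -0.3338
  y_1 = -1.1259 - 0.05*-18.0144 = -0.2252
Step 2: grad_x = 2*6*-0.3338 = -4.0051, grad_y = 2*8*-0.2252 = -3.6029
  x_2 = -0.3338 - 0.05*-4.0051 = -0.1335
  y_2 = -0.2252 - 0.05*-3.6029 = -0.045
f(-0.1335, -0.045) = 6*(-0.1335)^2 + 8*(-0.045)^2 = 0.1232


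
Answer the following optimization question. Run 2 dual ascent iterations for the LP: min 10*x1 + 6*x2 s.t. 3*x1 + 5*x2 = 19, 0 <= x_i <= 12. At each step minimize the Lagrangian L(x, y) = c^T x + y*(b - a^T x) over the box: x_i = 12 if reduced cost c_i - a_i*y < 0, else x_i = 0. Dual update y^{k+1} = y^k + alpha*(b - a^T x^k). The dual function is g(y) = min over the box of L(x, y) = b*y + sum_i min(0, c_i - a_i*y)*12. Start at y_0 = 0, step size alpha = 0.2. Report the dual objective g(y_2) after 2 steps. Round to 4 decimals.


Dual ascent for LP: min 10*x1 + 6*x2, 3*x1 + 5*x2 = 19, 0 <= x_i <= 12
Step 1: y^k = 0.0, reduced costs: (10.0, 6.0)
  x^k = (0.0, 0.0), subgradient = b - a^T x = 19.0
  y^{k+1} = 0.0 + 0.2*19.0 = 3.8
Step 2: y^k = 3.8, reduced costs: (-1.4, -13.0)
  x^k = (12.0, 12.0), subgradient = b - a^T x = -77.0
  y^{k+1} = 3.8 + 0.2*-77.0 = -11.6
Dual objective at y_2 = -11.6: reduced costs (44.8, 64.0), box minimizer x = (0.0, 0.0)
g(y_2) = b*y + (c1 - a1*y)*x1 + (c2 - a2*y)*x2 = 19*(-11.6) + 44.8*0.0 + 64.0*0.0 = -220.4 + 0.0 + 0.0 = -220.4


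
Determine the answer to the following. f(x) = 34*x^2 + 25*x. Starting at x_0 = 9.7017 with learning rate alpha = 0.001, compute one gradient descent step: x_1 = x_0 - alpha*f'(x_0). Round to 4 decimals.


We compute the gradient at x_0 and apply the update.
f'(x) = 68*x + 25
f'(9.7017) = 68*9.7017 + 25 = 684.7156
x_1 = 9.7017 - 0.001*684.7156 = 9.017


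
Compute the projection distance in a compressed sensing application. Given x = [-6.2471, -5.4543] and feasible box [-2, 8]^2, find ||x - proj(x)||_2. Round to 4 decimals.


Project each component onto [-2, 8].
clip(-6.2471) = -2.0, clip(-5.4543) = -2.0
Projection = [-2.0, -2.0]
Squared diffs: [18.0379, 11.9322]
Distance = sqrt(29.9701) = 5.4745


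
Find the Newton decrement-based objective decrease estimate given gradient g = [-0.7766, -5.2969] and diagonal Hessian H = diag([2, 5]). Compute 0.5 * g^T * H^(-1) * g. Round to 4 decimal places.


Step 1: H is diagonal, so H^(-1) * g = [-0.3883, -1.0594].
Step 2: g^T H^(-1) g = sum_i g_i^2 / H_ii
  = (-0.7766)^2/2 + (-5.2969)^2/5
  = 0.3016 + 5.6114 = 5.913
Step 3: Objective decrease = 0.5 * g^T H^(-1) g = 2.9565


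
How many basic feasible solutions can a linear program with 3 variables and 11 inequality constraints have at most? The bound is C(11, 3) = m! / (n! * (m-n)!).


Each vertex corresponds to some choice of n active constraints out of m, so the number of vertices is at most C(m, n) = m! / (n!(m-n)!).
m = 11, n = 3
Numerator: 11 * 10 * 9
Denominator: 3! = 6
C(11, 3) = 165


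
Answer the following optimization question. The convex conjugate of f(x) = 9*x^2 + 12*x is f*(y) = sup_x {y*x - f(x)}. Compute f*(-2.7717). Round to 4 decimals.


f*(y) = sup_x {y*x - a*x^2 - b*x} = sup_x {(y-b)*x - a*x^2}
FOC: (y - b) - 2a*x = 0 => x* = (y - b)/(2a)
x* = (-2.7717 - 12)/(2*9) = -0.8207
f*(-2.7717) = (y-b)^2/(4a) = (-2.7717 - 12)^2/(4*9)
= 218.2031/36 = 6.0612


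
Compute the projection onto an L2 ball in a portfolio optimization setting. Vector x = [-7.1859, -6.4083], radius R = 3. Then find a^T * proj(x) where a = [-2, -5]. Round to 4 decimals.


Step 1: Compute ||x|| (intermediates to 6 decimals).
||x|| = sqrt((-7.1859)^2 + (-6.4083)^2) = 9.628264
Step 2: Project.
Since ||x|| > R, scale = R/||x|| = 3/9.628264 = 0.311583, proj(x) = scale * x
proj(x) = [-2.239004, -1.996717]
Step 3: Dot product.
a^T * proj(x) = -2*(-2.239004) - 5*(-1.996717) = 14.4616


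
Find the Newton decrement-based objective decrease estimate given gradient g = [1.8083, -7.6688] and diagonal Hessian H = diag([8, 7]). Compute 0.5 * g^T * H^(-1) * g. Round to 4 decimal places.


Step 1: H is diagonal, so H^(-1) * g = [0.226, -1.0955].
Step 2: g^T H^(-1) g = sum_i g_i^2 / H_ii
  = (1.8083)^2/8 + (-7.6688)^2/7
  = 0.4087 + 8.4015 = 8.8102
Step 3: Objective decrease = 0.5 * g^T H^(-1) g = 4.4051


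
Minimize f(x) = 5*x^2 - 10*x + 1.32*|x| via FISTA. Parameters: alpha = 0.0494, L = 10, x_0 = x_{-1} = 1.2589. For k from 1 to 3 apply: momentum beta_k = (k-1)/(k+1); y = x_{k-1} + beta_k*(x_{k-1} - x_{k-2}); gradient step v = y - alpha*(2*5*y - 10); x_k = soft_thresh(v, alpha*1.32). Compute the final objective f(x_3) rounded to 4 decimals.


FISTA on f(x) = 5*x^2 - 10*x + 1.32*|x|
L = 10, alpha = 0.0494
Iteration 1: beta = 0.0, y = 1.2589 + 0.0*(1.2589 - 1.2589) = 1.2589
  grad(y) = 2.589, v = y - alpha*grad = 1.131
  prox(v) = soft_thresh(1.131, 0.0652) = 1.0658
Iteration 2: beta = 0.3333, y = 1.0658 + 0.3333*(1.0658 - 1.2589) = 1.0014
  grad(y) = 0.0143, v = y - alpha*grad = 1.0007
  prox(v) = soft_thresh(1.0007, 0.0652) = 0.9355
Iteration 3: beta = 0.5, y = 0.9355 + 0.5*(0.9355 - 1.0658) = 0.8704
  grad(y) = -1.2963, v = y - alpha*grad = 0.9344
  prox(v) = soft_thresh(0.9344, 0.0652) = 0.8692
f(x_3) = 5*0.8692^2 - 10*0.8692 + 1.32*|0.8692| = -3.7671


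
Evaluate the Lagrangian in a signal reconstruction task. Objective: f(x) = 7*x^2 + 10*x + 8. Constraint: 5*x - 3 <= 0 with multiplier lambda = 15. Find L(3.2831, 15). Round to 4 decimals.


Step 1: Evaluate f(x).
f(3.2831) = 7*3.2831^2 + 10*3.2831 + 8 = 116.2822
Step 2: Evaluate g(x).
g(3.2831) = 5*3.2831 - 3 = 13.4155
Step 3: Compute Lagrangian.
L = 116.2822 + 15*13.4155 = 317.5147


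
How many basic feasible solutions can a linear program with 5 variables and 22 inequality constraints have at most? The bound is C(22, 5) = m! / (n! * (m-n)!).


Each vertex corresponds to some choice of n active constraints out of m, so the number of vertices is at most C(m, n) = m! / (n!(m-n)!).
m = 22, n = 5
Numerator: 22 * 21 * 20 * 19 * 18
Denominator: 5! = 120
C(22, 5) = 26334


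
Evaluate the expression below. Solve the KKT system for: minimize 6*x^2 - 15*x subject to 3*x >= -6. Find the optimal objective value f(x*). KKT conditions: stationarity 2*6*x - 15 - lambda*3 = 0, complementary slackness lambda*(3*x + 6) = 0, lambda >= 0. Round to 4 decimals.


Step 1: Try lambda = 0 (constraint inactive).
Stationarity: 2*6*x - 15 = 0
x* = 15/(2*6) = 1.25
Check constraint: 3*1.25 = 3.75 >= -6 -- satisfied.
Step 2: Compute optimal value.
f(x*) = 6*1.25^2 - 15*1.25 = -9.375


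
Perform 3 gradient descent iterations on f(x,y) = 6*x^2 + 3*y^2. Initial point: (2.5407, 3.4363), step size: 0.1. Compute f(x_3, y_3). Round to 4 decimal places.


Gradient descent on f(x,y) = 6*x^2 + 3*y^2.
Starting point: (2.5407, 3.4363), alpha = 0.1
Step 1: grad_x = 2*6*2.5407 = 30.4884, grad_y = 2*3*3.4363 = 20.6178
  x_1 = 2.5407 - 0.1*30.4884 = -0.5081
  y_1 = 3.4363 - 0.1*20.6178 = 1.3745
Step 2: grad_x = 2*6*-0.5081 = -6.0977, grad_y = 2*3*1.3745 = 8.2471
  x_2 = -0.5081 - 0.1*-6.0977 = 0.1016
  y_2 = 1.3745 - 0.1*8.2471 = 0.5498
Step 3: grad_x = 2*6*0.1016 = 1.2195, grad_y = 2*3*0.5498 = 3.2988
  x_3 = 0.1016 - 0.1*1.2195 = -0.0203
  y_3 = 0.5498 - 0.1*3.2988 = 0.2199
f(-0.0203, 0.2199) = 6*(-0.0203)^2 + 3*0.2199^2 = 0.1476


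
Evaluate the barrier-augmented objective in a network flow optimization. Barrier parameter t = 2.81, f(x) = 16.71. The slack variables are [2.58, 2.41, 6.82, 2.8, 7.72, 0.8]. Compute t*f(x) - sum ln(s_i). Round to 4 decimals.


Step 1: Compute log-barrier.
ln values: [0.9478, 0.8796, 1.9199, 1.0296, 2.0438, -0.2231]
phi = -(0.9478 + 0.8796 + 1.9199 + 1.0296 + 2.0438 - 0.2231) = -6.5976
Step 2: Compute augmented objective.
t*f(x) = 2.81*16.71 = 46.9551
Total = 46.9551 - 6.5976 = 40.3575


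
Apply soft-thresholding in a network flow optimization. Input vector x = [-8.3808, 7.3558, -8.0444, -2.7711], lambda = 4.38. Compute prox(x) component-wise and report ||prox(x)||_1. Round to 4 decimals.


Soft-thresholding with lambda = 4.38:
prox(-8.3808) = sign(-8.3808)*max(|-8.3808| - 4.38, 0) = -4.0008
prox(7.3558) = sign(7.3558)*max(|7.3558| - 4.38, 0) = 2.9758
prox(-8.0444) = sign(-8.0444)*max(|-8.0444| - 4.38, 0) = -3.6644
prox(-2.7711) = sign(-2.7711)*max(|-2.7711| - 4.38, 0) = 0.0
prox(x) = [-4.0008, 2.9758, -3.6644, 0.0]
||prox(x)||_1 = 4.0008 + 2.9758 + 3.6644 + 0.0 = 10.641
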